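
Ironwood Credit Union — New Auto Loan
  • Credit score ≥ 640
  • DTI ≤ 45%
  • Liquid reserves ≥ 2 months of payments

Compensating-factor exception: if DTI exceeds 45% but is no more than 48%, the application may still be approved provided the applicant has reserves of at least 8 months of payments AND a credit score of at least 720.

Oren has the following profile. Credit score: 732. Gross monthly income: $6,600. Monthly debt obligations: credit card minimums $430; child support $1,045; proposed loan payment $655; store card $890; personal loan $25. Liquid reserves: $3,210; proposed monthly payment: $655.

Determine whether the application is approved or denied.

Credit score 732 ≥ 640 (meets base)
Total debts = (430 + 1,045 + 655 + 890 + 25) = 3,045. DTI = 3,045/6,600 = 46.1% > 45% — standard DTI limit exceeded.
Reserves = 3,210/655 = 4.9 months ≥ 2
DTI 46.1% is within the 45%–48% exception band; checking compensating factors.
Reserves 4.9 < 8 months; credit score 732 ≥ 720.
Compensating-factor requirement not fully met.

Denied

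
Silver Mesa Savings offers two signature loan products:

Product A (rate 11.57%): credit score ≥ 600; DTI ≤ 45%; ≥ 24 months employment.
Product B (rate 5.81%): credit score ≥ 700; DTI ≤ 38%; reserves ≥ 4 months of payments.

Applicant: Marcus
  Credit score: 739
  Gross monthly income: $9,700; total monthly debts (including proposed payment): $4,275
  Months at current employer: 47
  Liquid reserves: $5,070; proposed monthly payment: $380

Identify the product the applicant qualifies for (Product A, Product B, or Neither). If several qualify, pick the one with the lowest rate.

DTI = 4,275/9,700 = 44.1%.
Reserves = 5,070/380 = 13.3 months.
Product A: score 739 ≥ 600; DTI 44.1% ≤ 45%; employment 47 ≥ 24 mo → qualifies.
Product B: score 739 ≥ 700; DTI 44.1% > 38%; reserves 13.3 ≥ 4 mo → does not qualify.

Product A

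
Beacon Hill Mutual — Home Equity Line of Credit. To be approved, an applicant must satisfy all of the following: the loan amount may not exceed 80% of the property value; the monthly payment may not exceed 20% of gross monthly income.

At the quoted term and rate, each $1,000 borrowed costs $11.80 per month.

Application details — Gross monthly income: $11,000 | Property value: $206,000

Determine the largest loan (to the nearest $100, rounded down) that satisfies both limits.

$164,800

Payment cap: 20% × $11,000 = $2,200/month.
At $11.80 per $1,000, that supports 2,200/11.80 × 1,000 ≈ $186,440 → $186,400.
LTV cap: 80% × $206,000 = $164,800 → $164,800.
Binding constraint: loan-to-value.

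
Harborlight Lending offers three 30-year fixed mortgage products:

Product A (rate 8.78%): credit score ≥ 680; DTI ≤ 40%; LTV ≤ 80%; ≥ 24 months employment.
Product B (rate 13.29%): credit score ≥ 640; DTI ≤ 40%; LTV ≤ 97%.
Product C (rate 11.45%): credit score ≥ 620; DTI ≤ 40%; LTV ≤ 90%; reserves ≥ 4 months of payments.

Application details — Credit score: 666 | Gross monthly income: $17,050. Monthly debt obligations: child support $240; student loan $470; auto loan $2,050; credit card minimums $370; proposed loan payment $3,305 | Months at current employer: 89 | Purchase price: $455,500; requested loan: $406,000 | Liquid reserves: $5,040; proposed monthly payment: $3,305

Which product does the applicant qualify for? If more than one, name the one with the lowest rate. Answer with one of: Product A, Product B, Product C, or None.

Total debts = (240 + 470 + 2,050 + 370 + 3,305) = 6,435; DTI = 6,435/17,050 = 37.7%.
LTV = 406,000/455,500 = 89.1%.
Reserves = 5,040/3,305 = 1.5 months.
Product A: score 666 < 680; DTI 37.7% ≤ 40%; LTV 89.1% > 80%; employment 89 ≥ 24 mo → does not qualify.
Product B: score 666 ≥ 640; DTI 37.7% ≤ 40%; LTV 89.1% ≤ 97% → qualifies.
Product C: score 666 ≥ 620; DTI 37.7% ≤ 40%; LTV 89.1% ≤ 90%; reserves 1.5 < 4 mo → does not qualify.

Product B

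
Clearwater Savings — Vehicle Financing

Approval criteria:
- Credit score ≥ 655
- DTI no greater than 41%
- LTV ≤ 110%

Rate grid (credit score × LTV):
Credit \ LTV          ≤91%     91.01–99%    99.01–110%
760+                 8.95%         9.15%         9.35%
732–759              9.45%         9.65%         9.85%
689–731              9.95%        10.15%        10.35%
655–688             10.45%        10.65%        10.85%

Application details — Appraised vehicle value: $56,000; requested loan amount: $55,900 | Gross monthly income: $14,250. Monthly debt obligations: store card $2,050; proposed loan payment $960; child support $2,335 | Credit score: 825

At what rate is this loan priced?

9.35%

Credit score 825 ≥ 655; Total monthly debts = (2,050 + 960 + 2,335) = 5,345. DTI = 5,345/14,250 = 37.5% ≤ 41%
LTV: 55,900 ÷ 56,000 = 99.8%, within 110% cap
Row: 825 falls in 760+. Column: 99.8% falls in 99.01–110%. Rate = 9.35%.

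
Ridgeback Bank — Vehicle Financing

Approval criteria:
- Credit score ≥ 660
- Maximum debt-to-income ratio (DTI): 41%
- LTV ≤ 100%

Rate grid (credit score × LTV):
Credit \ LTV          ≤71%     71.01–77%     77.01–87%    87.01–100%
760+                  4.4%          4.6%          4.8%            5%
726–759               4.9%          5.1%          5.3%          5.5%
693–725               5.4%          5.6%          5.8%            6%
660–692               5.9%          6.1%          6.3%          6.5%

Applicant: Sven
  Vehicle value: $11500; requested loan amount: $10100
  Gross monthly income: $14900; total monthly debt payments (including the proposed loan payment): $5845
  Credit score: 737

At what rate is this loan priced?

5.5%

Credit score 737 ≥ 660; DTI = 5,845/14,900 = 39.2% ≤ 41%
LTV = 10,100/11,500 = 87.8% ≤ 100%
Score 737 is in the 726–759 band; LTV 87.8% is in the 87.01–100% band → 5.5%.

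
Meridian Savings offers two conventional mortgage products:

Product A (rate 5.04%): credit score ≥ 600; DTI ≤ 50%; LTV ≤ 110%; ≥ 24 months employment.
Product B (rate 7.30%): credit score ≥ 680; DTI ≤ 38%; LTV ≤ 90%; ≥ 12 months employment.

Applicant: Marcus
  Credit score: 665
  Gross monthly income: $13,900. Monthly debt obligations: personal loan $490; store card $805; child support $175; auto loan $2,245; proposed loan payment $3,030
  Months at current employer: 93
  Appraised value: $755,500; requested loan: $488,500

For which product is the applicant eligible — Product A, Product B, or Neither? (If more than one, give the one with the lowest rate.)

Product A

Total debts = (490 + 805 + 175 + 2,245 + 3,030) = 6,745; DTI = 6,745/13,900 = 48.5%.
LTV = 488,500/755,500 = 64.7%.
Product A: score 665 ≥ 600; DTI 48.5% ≤ 50%; LTV 64.7% ≤ 110%; employment 93 ≥ 24 mo → qualifies.
Product B: score 665 < 680; DTI 48.5% > 38%; LTV 64.7% ≤ 90%; employment 93 ≥ 12 mo → does not qualify.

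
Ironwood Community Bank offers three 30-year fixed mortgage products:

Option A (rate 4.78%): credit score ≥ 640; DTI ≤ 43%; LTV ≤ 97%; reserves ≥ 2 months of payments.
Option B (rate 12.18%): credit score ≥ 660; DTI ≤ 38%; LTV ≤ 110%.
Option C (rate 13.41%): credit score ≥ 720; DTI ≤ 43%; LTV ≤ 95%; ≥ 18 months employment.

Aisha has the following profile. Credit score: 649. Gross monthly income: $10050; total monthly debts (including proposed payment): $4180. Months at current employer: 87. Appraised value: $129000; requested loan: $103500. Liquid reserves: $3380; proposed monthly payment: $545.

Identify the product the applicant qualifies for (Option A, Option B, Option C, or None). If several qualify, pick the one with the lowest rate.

DTI = 4,180/10,050 = 41.6%.
LTV = 103,500/129,000 = 80.2%.
Reserves = 3,380/545 = 6.2 months.
Option A: score 649 ≥ 640; DTI 41.6% ≤ 43%; LTV 80.2% ≤ 97%; reserves 6.2 ≥ 2 mo → qualifies.
Option B: score 649 < 660; DTI 41.6% > 38%; LTV 80.2% ≤ 110% → does not qualify.
Option C: score 649 < 720; DTI 41.6% ≤ 43%; LTV 80.2% ≤ 95%; employment 87 ≥ 18 mo → does not qualify.

Option A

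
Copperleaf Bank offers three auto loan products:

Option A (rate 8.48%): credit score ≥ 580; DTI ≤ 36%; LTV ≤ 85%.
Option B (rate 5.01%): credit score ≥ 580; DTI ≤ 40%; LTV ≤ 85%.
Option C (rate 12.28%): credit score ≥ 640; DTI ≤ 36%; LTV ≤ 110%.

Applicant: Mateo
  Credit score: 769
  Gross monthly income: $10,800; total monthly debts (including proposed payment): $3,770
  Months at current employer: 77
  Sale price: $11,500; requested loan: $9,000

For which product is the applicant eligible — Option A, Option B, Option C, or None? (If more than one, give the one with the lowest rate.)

DTI = 3,770/10,800 = 34.9%.
LTV = 9,000/11,500 = 78.3%.
Option A: score 769 ≥ 580; DTI 34.9% ≤ 36%; LTV 78.3% ≤ 85% → qualifies.
Option B: score 769 ≥ 580; DTI 34.9% ≤ 40%; LTV 78.3% ≤ 85% → qualifies.
Option C: score 769 ≥ 640; DTI 34.9% ≤ 36%; LTV 78.3% ≤ 110% → qualifies.
Qualifying: Option A, Option B, Option C. Lowest rate is 5.01% → Option B.

Option B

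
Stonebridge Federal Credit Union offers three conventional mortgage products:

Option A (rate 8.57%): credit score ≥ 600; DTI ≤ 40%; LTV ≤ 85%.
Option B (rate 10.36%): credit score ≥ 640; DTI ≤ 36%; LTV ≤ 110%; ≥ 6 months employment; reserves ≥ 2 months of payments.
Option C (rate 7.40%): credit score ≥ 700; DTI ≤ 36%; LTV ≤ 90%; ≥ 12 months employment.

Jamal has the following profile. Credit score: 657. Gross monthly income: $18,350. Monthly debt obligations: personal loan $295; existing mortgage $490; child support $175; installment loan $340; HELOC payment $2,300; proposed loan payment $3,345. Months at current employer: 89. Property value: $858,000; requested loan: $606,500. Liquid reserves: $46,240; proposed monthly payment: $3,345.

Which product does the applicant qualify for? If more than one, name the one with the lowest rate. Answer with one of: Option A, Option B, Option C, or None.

Option A

Total debts = (295 + 490 + 175 + 340 + 2,300 + 3,345) = 6,945; DTI = 6,945/18,350 = 37.8%.
LTV = 606,500/858,000 = 70.7%.
Reserves = 46,240/3,345 = 13.8 months.
Option A: score 657 ≥ 600; DTI 37.8% ≤ 40%; LTV 70.7% ≤ 85% → qualifies.
Option B: score 657 ≥ 640; DTI 37.8% > 36%; LTV 70.7% ≤ 110%; employment 89 ≥ 6 mo; reserves 13.8 ≥ 2 mo → does not qualify.
Option C: score 657 < 700; DTI 37.8% > 36%; LTV 70.7% ≤ 90%; employment 89 ≥ 12 mo → does not qualify.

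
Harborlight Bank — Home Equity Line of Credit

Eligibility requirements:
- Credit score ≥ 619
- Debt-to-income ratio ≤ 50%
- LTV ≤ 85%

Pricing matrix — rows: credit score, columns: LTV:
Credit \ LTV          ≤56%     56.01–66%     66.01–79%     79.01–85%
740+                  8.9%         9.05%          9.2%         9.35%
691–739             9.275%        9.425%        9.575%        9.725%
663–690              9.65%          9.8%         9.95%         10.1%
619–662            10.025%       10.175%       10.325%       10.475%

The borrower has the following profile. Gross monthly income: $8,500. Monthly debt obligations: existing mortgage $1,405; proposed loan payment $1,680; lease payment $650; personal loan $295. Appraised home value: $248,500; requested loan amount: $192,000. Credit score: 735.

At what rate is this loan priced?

Credit score 735 ≥ 619; Total monthly debts = (1,405 + 1,680 + 650 + 295) = 4,030. DTI: 4,030 ÷ 8,500 = 47.4%, within the 50% cap
LTV = 192,000/248,500 = 77.3% ≤ 85%
Credit 735 → row 691–739; LTV 77.3% → column 66.01–79%. Grid cell → 9.575%.

9.575%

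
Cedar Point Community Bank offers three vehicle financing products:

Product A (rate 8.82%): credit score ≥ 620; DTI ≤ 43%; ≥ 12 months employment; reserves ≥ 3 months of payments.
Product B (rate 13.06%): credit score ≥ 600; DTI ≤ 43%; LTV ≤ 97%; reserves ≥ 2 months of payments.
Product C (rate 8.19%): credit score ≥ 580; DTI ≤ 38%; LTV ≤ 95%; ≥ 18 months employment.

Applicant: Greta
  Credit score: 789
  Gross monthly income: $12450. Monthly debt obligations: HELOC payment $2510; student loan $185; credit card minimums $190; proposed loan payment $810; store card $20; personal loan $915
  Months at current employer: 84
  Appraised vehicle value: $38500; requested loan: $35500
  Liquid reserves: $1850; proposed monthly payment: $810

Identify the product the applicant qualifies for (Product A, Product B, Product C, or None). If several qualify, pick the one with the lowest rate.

Product C

Total debts = (2,510 + 185 + 190 + 810 + 20 + 915) = 4,630; DTI = 4,630/12,450 = 37.2%.
LTV = 35,500/38,500 = 92.2%.
Reserves = 1,850/810 = 2.3 months.
Product A: score 789 ≥ 620; DTI 37.2% ≤ 43%; employment 84 ≥ 12 mo; reserves 2.3 < 3 mo → does not qualify.
Product B: score 789 ≥ 600; DTI 37.2% ≤ 43%; LTV 92.2% ≤ 97%; reserves 2.3 ≥ 2 mo → qualifies.
Product C: score 789 ≥ 580; DTI 37.2% ≤ 38%; LTV 92.2% ≤ 95%; employment 84 ≥ 18 mo → qualifies.
Qualifying: Product B, Product C. Lowest rate is 8.19% → Product C.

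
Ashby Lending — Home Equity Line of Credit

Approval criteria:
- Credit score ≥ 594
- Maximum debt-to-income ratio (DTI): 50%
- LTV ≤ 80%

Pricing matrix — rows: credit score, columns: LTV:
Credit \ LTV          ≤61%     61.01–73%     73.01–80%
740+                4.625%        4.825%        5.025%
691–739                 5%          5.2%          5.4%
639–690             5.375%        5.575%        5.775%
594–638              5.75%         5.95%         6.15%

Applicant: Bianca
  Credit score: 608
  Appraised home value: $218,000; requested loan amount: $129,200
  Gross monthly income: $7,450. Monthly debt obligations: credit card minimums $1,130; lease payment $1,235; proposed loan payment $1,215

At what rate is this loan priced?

Credit score 608 ≥ 594; Total monthly debts = (1,130 + 1,235 + 1,215) = 3,580. Debt-to-income = 3,580/7,450 = 48.1% — meets 50% limit
LTV: 129,200 ÷ 218,000 = 59.3%, within 80% cap
Score 608 is in the 594–638 band; LTV 59.3% is in the ≤61% band → 5.75%.

5.75%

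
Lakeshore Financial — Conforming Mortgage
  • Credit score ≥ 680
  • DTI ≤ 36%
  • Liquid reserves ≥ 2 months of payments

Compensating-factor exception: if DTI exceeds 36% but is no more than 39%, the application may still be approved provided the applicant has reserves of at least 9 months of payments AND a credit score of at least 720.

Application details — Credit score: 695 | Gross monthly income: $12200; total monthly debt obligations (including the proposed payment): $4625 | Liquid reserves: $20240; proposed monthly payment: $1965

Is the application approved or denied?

Denied

Credit score 695 ≥ 680 (meets base)
DTI: 4,625 ÷ 12,200 = 37.9%, over the 36% base limit.
Reserves = 20,240/1,965 = 10.3 months ≥ 2
37.9% falls in the override range (36%–39%), so the compensating-factor test applies.
Override check — reserves: 10.3 mo (ok); score: 695 (below 720).
Override conditions not both satisfied; exception does not apply.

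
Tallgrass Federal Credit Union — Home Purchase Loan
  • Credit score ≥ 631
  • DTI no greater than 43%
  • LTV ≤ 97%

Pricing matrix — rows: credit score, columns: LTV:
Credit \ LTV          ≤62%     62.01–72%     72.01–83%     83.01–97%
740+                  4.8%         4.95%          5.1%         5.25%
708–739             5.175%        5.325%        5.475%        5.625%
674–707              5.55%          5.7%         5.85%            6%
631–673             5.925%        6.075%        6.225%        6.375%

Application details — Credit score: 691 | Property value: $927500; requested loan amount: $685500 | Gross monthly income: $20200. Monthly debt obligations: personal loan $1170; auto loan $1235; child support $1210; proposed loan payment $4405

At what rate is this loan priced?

5.85%

Credit score 691 ≥ 631; Total monthly debts = (1,170 + 1,235 + 1,210 + 4,405) = 8,020. Debt-to-income = 8,020/20,200 = 39.7% — meets 43% limit
LTV = 685,500/927,500 = 73.9% ≤ 97%
Score 691 is in the 674–707 band; LTV 73.9% is in the 72.01–83% band → 5.85%.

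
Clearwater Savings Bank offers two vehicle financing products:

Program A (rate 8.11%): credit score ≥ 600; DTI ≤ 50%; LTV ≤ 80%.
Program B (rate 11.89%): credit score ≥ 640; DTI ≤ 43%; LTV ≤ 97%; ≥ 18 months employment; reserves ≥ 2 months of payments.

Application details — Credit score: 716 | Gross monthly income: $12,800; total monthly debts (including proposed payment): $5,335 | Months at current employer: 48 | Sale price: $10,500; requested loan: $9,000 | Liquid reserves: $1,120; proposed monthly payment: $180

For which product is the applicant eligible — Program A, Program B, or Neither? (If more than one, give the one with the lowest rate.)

Program B

DTI = 5,335/12,800 = 41.7%.
LTV = 9,000/10,500 = 85.7%.
Reserves = 1,120/180 = 6.2 months.
Program A: score 716 ≥ 600; DTI 41.7% ≤ 50%; LTV 85.7% > 80% → does not qualify.
Program B: score 716 ≥ 640; DTI 41.7% ≤ 43%; LTV 85.7% ≤ 97%; employment 48 ≥ 18 mo; reserves 6.2 ≥ 2 mo → qualifies.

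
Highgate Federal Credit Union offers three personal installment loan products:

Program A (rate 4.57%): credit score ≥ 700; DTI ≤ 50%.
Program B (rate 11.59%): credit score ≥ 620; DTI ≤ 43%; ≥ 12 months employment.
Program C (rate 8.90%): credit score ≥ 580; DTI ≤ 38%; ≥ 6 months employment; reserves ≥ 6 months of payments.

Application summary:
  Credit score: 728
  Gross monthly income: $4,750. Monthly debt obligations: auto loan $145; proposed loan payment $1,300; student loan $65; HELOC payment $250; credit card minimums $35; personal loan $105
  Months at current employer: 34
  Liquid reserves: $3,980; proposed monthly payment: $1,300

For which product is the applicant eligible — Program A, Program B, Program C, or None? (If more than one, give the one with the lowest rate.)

Total debts = (145 + 1,300 + 65 + 250 + 35 + 105) = 1,900; DTI = 1,900/4,750 = 40%.
Reserves = 3,980/1,300 = 3.1 months.
Program A: score 728 ≥ 700; DTI 40% ≤ 50% → qualifies.
Program B: score 728 ≥ 620; DTI 40% ≤ 43%; employment 34 ≥ 12 mo → qualifies.
Program C: score 728 ≥ 580; DTI 40% > 38%; employment 34 ≥ 6 mo; reserves 3.1 < 6 mo → does not qualify.
Qualifying: Program A, Program B. Lowest rate is 4.57% → Program A.

Program A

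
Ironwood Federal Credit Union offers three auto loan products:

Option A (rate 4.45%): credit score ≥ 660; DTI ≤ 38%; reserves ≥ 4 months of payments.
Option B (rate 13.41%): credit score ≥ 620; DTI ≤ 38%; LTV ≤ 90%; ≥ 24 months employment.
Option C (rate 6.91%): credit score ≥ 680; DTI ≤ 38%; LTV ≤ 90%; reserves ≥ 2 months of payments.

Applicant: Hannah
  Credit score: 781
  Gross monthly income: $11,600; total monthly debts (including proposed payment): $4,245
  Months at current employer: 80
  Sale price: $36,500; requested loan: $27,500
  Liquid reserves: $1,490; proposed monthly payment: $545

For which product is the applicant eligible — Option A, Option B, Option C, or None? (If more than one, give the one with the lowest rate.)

Option C

DTI = 4,245/11,600 = 36.6%.
LTV = 27,500/36,500 = 75.3%.
Reserves = 1,490/545 = 2.7 months.
Option A: score 781 ≥ 660; DTI 36.6% ≤ 38%; reserves 2.7 < 4 mo → does not qualify.
Option B: score 781 ≥ 620; DTI 36.6% ≤ 38%; LTV 75.3% ≤ 90%; employment 80 ≥ 24 mo → qualifies.
Option C: score 781 ≥ 680; DTI 36.6% ≤ 38%; LTV 75.3% ≤ 90%; reserves 2.7 ≥ 2 mo → qualifies.
Qualifying: Option B, Option C. Lowest rate is 6.91% → Option C.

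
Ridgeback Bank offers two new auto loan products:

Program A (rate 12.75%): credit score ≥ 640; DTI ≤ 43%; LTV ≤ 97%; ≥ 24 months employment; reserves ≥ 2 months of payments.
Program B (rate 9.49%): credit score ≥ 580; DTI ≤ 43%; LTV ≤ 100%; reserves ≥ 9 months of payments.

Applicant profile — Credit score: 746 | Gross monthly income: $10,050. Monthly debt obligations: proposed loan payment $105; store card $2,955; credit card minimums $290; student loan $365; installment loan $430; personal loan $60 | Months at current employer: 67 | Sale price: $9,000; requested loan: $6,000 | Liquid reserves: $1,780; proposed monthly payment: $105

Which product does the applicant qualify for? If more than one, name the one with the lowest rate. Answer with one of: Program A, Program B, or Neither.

Program B

Total debts = (105 + 2,955 + 290 + 365 + 430 + 60) = 4,205; DTI = 4,205/10,050 = 41.8%.
LTV = 6,000/9,000 = 66.7%.
Reserves = 1,780/105 = 17.0 months.
Program A: score 746 ≥ 640; DTI 41.8% ≤ 43%; LTV 66.7% ≤ 97%; employment 67 ≥ 24 mo; reserves 17.0 ≥ 2 mo → qualifies.
Program B: score 746 ≥ 580; DTI 41.8% ≤ 43%; LTV 66.7% ≤ 100%; reserves 17.0 ≥ 9 mo → qualifies.
Qualifying: Program A, Program B. Lowest rate is 9.49% → Program B.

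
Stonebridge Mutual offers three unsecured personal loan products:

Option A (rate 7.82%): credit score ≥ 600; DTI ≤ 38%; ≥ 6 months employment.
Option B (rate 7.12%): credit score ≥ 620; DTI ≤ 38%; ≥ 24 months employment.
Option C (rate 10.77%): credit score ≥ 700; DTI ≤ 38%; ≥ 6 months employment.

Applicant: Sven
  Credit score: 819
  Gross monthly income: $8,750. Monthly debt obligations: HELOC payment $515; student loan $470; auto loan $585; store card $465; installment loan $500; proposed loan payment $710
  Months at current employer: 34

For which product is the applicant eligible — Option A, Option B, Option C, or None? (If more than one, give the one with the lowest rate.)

Option B

Total debts = (515 + 470 + 585 + 465 + 500 + 710) = 3,245; DTI = 3,245/8,750 = 37.1%.
Option A: score 819 ≥ 600; DTI 37.1% ≤ 38%; employment 34 ≥ 6 mo → qualifies.
Option B: score 819 ≥ 620; DTI 37.1% ≤ 38%; employment 34 ≥ 24 mo → qualifies.
Option C: score 819 ≥ 700; DTI 37.1% ≤ 38%; employment 34 ≥ 6 mo → qualifies.
Qualifying: Option A, Option B, Option C. Lowest rate is 7.12% → Option B.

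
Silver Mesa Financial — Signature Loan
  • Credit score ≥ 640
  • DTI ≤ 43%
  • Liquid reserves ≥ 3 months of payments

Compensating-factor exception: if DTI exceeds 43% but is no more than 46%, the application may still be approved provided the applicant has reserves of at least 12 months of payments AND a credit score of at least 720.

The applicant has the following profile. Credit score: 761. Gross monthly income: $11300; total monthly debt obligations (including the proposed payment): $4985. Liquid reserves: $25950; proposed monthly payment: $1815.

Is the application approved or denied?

Approved

Credit score 761 ≥ 640 (meets base)
DTI = 4,985/11,300 = 44.1% > 43% — standard DTI limit exceeded.
Reserves = 25,950/1,815 = 14.3 months ≥ 3
44.1% falls in the override range (43%–46%), so the compensating-factor test applies.
Reserves 14.3 ≥ 12 months; credit score 761 ≥ 720.
Both override conditions satisfied; DTI exception granted.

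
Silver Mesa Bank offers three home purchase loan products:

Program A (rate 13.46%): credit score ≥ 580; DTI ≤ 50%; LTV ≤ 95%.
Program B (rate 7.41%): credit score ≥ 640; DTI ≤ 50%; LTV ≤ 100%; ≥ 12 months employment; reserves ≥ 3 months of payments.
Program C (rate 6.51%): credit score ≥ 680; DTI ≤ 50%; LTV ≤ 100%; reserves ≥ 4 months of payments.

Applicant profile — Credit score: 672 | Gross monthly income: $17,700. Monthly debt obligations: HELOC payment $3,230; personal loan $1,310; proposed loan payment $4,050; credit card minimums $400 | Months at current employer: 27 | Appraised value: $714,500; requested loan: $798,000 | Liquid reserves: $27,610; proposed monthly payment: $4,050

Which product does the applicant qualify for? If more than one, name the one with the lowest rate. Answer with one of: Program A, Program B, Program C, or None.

None

Total debts = (3,230 + 1,310 + 4,050 + 400) = 8,990; DTI = 8,990/17,700 = 50.8%.
LTV = 798,000/714,500 = 111.7%.
Reserves = 27,610/4,050 = 6.8 months.
Program A: score 672 ≥ 580; DTI 50.8% > 50%; LTV 111.7% > 95% → does not qualify.
Program B: score 672 ≥ 640; DTI 50.8% > 50%; LTV 111.7% > 100%; employment 27 ≥ 12 mo; reserves 6.8 ≥ 3 mo → does not qualify.
Program C: score 672 < 680; DTI 50.8% > 50%; LTV 111.7% > 100%; reserves 6.8 ≥ 4 mo → does not qualify.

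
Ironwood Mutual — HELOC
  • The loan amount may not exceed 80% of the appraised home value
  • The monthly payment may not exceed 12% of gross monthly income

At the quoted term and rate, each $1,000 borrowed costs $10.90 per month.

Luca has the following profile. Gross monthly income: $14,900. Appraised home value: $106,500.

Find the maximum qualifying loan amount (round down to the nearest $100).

$85,200

Payment cap: 12% × $14,900 = $1,788/month.
At $10.90 per $1,000, that supports 1,788/10.90 × 1,000 ≈ $164,036 → $164,000.
LTV cap: 80% × $106,500 = $85,200 → $85,200.
Binding constraint: loan-to-value.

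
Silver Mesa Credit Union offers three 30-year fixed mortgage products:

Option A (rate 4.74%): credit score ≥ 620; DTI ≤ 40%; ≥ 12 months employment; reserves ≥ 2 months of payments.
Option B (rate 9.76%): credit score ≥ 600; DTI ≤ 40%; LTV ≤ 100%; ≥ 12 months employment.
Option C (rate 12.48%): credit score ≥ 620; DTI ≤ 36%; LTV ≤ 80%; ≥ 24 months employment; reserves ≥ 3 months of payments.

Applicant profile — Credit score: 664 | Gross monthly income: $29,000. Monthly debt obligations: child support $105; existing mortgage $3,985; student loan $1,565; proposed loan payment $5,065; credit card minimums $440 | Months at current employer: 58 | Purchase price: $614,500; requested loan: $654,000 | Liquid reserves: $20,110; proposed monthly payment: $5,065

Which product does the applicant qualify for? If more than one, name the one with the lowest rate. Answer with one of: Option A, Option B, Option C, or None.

Total debts = (105 + 3,985 + 1,565 + 5,065 + 440) = 11,160; DTI = 11,160/29,000 = 38.5%.
LTV = 654,000/614,500 = 106.4%.
Reserves = 20,110/5,065 = 4.0 months.
Option A: score 664 ≥ 620; DTI 38.5% ≤ 40%; employment 58 ≥ 12 mo; reserves 4.0 ≥ 2 mo → qualifies.
Option B: score 664 ≥ 600; DTI 38.5% ≤ 40%; LTV 106.4% > 100%; employment 58 ≥ 12 mo → does not qualify.
Option C: score 664 ≥ 620; DTI 38.5% > 36%; LTV 106.4% > 80%; employment 58 ≥ 24 mo; reserves 4.0 ≥ 3 mo → does not qualify.

Option A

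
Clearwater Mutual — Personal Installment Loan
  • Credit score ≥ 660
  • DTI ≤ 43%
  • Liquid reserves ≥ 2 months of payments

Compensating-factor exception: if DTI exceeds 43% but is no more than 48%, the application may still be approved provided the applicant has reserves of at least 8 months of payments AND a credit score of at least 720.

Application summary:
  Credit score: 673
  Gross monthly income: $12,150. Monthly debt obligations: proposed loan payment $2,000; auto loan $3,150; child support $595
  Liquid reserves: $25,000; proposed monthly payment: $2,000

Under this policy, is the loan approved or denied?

Credit score 673 ≥ 660 (meets base)
Total debts = (2,000 + 3,150 + 595) = 5,745. DTI: 5,745 ÷ 12,150 = 47.3%, over the 43% base limit.
Reserves = 25,000/2,000 = 12.5 months ≥ 2
DTI 47.3% is within the 43%–48% exception band; checking compensating factors.
Reserves 12.5 ≥ 8 months; credit score 673 < 720.
Override conditions not both satisfied; exception does not apply.

Denied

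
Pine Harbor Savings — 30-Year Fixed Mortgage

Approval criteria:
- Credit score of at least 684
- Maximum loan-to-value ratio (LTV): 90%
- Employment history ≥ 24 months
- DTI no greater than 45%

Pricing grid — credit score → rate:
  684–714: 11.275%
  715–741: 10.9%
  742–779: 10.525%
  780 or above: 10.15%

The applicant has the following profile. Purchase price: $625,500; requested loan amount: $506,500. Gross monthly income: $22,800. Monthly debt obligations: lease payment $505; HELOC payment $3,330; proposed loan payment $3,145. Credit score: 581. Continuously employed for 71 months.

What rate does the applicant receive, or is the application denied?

Credit score 581 < 684 (below minimum)
Total monthly debts = (505 + 3,330 + 3,145) = 6,980. Debt-to-income = 6,980/22,800 = 30.6% — meets 45% limit
Employment 71 ≥ 24 months
LTV: 506,500 ÷ 625,500 = 81%, within 90% cap
Not all requirements met → denied.

Denied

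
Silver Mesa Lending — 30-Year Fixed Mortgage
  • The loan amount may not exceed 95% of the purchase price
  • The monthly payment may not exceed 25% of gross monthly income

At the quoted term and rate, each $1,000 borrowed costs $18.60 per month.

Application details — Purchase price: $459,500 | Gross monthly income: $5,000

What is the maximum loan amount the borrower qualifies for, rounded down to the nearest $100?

$67,200

Payment cap: 25% × $5,000 = $1,250/month.
At $18.60 per $1,000, that supports 1,250/18.60 × 1,000 ≈ $67,204 → $67,200.
LTV cap: 95% × $459,500 = $436,525 → $436,500.
Binding constraint: payment-to-income.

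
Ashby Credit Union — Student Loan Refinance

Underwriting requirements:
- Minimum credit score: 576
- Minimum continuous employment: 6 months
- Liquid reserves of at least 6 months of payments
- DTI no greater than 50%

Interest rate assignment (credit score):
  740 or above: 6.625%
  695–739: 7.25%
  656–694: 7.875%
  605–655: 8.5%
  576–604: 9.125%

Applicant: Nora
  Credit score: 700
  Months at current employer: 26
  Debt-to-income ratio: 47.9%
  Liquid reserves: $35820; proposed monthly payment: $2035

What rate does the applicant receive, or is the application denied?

Approved at 7.25%

Credit score 700 ≥ 576 (meets minimum)
Employment 26 ≥ 6 months
Reserves: 35,820 ÷ 2,035 = 17.6 months (meets 6-month minimum)
DTI 47.9% ≤ 50%
All requirements met. Score 700 falls in the 695–739 tier → 7.25%.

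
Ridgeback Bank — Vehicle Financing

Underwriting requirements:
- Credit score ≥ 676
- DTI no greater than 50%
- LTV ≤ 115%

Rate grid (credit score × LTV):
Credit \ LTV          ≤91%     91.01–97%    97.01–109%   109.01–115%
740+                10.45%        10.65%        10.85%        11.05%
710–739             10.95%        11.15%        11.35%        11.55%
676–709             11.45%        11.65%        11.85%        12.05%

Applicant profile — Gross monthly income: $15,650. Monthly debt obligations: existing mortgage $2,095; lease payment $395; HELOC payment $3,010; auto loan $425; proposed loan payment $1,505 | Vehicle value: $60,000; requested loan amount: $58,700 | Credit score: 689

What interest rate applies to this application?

11.85%

Credit score 689 ≥ 676; Total monthly debts = (2,095 + 395 + 3,010 + 425 + 1,505) = 7,430. DTI = 7,430/15,650 = 47.5% ≤ 50%
LTV: 58,700 ÷ 60,000 = 97.8%, within 115% cap
Score 689 is in the 676–709 band; LTV 97.8% is in the 97.01–109% band → 11.85%.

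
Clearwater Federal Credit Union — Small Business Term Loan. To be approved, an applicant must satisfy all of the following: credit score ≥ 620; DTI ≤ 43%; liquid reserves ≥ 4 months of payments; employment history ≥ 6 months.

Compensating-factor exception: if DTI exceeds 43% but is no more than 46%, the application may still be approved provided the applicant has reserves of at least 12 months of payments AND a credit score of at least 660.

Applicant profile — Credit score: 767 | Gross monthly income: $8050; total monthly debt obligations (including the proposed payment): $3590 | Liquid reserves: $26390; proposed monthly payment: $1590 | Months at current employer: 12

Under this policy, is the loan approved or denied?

Credit score 767 ≥ 620 (meets base)
DTI: 3,590 ÷ 8,050 = 44.6%, over the 43% base limit.
Reserves = 26,390/1,590 = 16.6 months ≥ 4
Employment 12 ≥ 6 months
DTI 44.6% is within the 43%–46% exception band; checking compensating factors.
Override check — reserves: 16.6 mo (ok); score: 767 (ok).
Both compensating conditions met → exception applies.

Approved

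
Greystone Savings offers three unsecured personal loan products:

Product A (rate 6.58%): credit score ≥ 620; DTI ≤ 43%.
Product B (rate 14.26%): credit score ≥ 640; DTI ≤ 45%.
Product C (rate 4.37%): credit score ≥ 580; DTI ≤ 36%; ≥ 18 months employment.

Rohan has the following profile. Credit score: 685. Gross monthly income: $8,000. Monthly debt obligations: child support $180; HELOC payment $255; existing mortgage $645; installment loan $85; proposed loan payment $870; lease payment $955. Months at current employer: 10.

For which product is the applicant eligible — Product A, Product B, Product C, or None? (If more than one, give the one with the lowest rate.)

Product A

Total debts = (180 + 255 + 645 + 85 + 870 + 955) = 2,990; DTI = 2,990/8,000 = 37.4%.
Product A: score 685 ≥ 620; DTI 37.4% ≤ 43% → qualifies.
Product B: score 685 ≥ 640; DTI 37.4% ≤ 45% → qualifies.
Product C: score 685 ≥ 580; DTI 37.4% > 36%; employment 10 < 18 mo → does not qualify.
Qualifying: Product A, Product B. Lowest rate is 6.58% → Product A.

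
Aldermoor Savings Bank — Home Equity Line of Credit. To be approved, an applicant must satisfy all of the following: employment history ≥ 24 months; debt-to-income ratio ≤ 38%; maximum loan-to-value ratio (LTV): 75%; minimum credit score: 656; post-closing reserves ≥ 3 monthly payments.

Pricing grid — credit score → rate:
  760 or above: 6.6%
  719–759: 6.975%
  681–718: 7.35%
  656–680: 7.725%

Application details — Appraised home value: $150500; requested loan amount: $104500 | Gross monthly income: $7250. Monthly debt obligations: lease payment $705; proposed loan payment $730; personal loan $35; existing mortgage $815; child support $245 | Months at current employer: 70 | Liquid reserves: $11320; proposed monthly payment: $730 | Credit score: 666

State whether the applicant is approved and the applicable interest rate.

Approved at 7.725%

Credit score 666 ≥ 656 (meets minimum)
Reserves = 11,320/730 = 15.5 months ≥ 3
LTV = 104,500/150,500 = 69.4% ≤ 75%
Total monthly debts = (705 + 730 + 35 + 815 + 245) = 2,530. DTI: 2,530 ÷ 7,250 = 34.9%, within the 38% cap
Employment 70 ≥ 24 months
All requirements met. Score 666 falls in the 656–680 tier → 7.725%.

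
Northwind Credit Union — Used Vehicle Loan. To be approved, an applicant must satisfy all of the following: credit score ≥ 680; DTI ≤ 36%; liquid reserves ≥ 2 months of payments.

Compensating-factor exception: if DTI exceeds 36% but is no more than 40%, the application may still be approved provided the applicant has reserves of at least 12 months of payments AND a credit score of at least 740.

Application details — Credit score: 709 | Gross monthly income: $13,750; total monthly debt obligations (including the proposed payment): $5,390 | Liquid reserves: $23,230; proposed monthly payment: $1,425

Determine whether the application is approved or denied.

Denied

Credit score 709 ≥ 680 (meets base)
DTI = 5,390/13,750 = 39.2% > 36% — standard DTI limit exceeded.
Reserves: 23,230 ÷ 1,425 = 16.3 months (meets 2-month minimum)
DTI 39.2% is within the 36%–40% exception band; checking compensating factors.
Override check — reserves: 16.3 mo (ok); score: 709 (below 740).
Override conditions not both satisfied; exception does not apply.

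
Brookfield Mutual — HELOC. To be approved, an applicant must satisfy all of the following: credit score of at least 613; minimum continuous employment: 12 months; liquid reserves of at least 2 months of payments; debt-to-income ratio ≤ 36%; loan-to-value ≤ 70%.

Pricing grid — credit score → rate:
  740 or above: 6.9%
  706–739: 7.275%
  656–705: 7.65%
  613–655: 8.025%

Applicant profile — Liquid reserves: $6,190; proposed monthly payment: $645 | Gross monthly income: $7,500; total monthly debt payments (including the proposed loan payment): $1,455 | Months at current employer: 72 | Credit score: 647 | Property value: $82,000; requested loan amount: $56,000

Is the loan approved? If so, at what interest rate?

Approved at 8.025%

Credit score 647 ≥ 613 (meets minimum)
Loan-to-value = 56,000/82,000 = 68.3% — pass (70% max)
Debt-to-income = 1,455/7,500 = 19.4% — meets 36% limit
Liquid reserves cover 6,190/645 = 9.6 months — ≥ 2 required
Employment 72 ≥ 12 months
All requirements met. Score 647 falls in the 613–655 tier → 8.025%.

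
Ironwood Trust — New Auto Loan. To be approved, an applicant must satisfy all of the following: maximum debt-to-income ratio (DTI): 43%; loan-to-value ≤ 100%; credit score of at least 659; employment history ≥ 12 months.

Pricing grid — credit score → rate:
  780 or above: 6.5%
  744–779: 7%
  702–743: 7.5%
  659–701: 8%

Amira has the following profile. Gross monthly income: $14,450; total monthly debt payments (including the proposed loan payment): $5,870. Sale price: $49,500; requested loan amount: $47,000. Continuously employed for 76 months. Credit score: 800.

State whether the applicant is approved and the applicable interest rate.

Approved at 6.5%

Credit score 800 ≥ 659 (meets minimum)
DTI = 5,870/14,450 = 40.6% ≤ 43%
LTV: 47,000 ÷ 49,500 = 94.9%, within 100% cap
Employment 76 ≥ 12 months
All requirements met. Score 800 falls in the 780 or above tier → 6.5%.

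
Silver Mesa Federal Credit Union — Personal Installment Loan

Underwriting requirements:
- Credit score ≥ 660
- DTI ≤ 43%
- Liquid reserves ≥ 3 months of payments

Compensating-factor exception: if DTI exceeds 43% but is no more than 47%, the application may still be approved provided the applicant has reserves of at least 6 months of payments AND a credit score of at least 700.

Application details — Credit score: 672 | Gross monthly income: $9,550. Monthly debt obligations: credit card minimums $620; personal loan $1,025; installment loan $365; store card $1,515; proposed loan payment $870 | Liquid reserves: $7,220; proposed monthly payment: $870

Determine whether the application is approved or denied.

Denied

Credit score 672 ≥ 660 (meets base)
Total debts = (620 + 1,025 + 365 + 1,515 + 870) = 4,395. DTI = 4,395/9,550 = 46% > 43% — standard DTI limit exceeded.
Liquid reserves cover 7,220/870 = 8.3 months — ≥ 3 required
DTI 46% is within the 43%–47% exception band; checking compensating factors.
Reserves 8.3 ≥ 6 months; credit score 672 < 700.
Override conditions not both satisfied; exception does not apply.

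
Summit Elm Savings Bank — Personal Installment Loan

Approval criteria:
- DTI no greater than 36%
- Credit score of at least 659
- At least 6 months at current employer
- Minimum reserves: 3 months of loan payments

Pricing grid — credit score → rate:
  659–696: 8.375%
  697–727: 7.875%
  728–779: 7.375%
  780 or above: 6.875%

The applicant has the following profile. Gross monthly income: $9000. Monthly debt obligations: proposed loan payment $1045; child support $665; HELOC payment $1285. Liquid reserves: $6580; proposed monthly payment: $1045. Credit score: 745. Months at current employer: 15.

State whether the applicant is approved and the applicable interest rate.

Approved at 7.375%

Credit score 745 ≥ 659 (meets minimum)
Employment 15 ≥ 6 months
Total monthly debts = (1,045 + 665 + 1,285) = 2,995. DTI = 2,995/9,000 = 33.3% ≤ 36%
Reserves = 6,580/1,045 = 6.3 months ≥ 3
All requirements met. Score 745 falls in the 728–779 tier → 7.375%.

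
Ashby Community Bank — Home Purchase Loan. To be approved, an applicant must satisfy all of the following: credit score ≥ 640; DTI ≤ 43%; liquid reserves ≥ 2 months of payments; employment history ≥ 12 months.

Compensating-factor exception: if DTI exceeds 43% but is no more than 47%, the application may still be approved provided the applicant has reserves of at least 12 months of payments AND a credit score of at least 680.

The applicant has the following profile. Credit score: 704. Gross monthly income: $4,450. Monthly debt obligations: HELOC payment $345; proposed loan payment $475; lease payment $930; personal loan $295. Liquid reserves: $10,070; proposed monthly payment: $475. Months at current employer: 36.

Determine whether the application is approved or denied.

Approved

Credit score 704 ≥ 640 (meets base)
Total debts = (345 + 475 + 930 + 295) = 2,045. DTI: 2,045 ÷ 4,450 = 46%, over the 43% base limit.
Reserves: 10,070 ÷ 475 = 21.2 months (meets 2-month minimum)
Employment 36 ≥ 12 months
46% falls in the override range (43%–47%), so the compensating-factor test applies.
Override check — reserves: 21.2 mo (ok); score: 704 (ok).
Both compensating conditions met → exception applies.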